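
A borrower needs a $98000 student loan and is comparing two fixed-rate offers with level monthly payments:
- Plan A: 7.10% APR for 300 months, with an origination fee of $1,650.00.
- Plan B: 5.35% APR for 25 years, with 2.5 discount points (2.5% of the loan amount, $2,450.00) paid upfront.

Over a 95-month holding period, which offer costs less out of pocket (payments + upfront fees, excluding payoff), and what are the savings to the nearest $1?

Plan B by $9,256

Plan A: at 7.10% the monthly rate is 0.0059167, so the payment is 98,000 × 0.0059167 / (1 − 1.0059167^−300) = $698.91.
Plan B: monthly rate = 5.35%/12 = 0.0044583; payment = 98,000 × 0.0044583 / (1 − (1+0.0044583)^−300) = $593.06.
Over 95 months: Plan A costs 95 × $698.91 + $1,650.00 = $68,046.45; Plan B costs 95 × $593.06 + $2,450.00 = $58,790.70.
Plan B is cheaper by $68,046.45 − $58,790.70 = $9,255.75.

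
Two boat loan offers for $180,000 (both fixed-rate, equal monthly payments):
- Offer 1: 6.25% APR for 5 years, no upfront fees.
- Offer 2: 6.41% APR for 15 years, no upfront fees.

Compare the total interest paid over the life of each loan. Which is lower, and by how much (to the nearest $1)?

Offer 1 by $70,586

Offer 1: at 6.25% the monthly rate is 0.0052083, so the payment is 180,000 × 0.0052083 / (1 − 1.0052083^−60) = $3,500.87.
Total interest on Offer 1 = 60 × $3,500.87 − $180,000 = $30,052.20.
Offer 2: monthly rate = 6.41%/12 = 0.0053417; payment = 180,000 × 0.0053417 / (1 − (1+0.0053417)^−180) = $1,559.10.
Total interest on Offer 2 = 180 × $1,559.10 − $180,000 = $100,638.00.
Offer 1 is lower by $70,585.80.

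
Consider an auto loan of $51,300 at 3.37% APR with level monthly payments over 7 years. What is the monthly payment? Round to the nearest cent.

$686.43

Monthly rate = 3.37%/12 = 0.0028083; payment = 51,300 × 0.0028083 / (1 − (1+0.0028083)^−84) = $686.43.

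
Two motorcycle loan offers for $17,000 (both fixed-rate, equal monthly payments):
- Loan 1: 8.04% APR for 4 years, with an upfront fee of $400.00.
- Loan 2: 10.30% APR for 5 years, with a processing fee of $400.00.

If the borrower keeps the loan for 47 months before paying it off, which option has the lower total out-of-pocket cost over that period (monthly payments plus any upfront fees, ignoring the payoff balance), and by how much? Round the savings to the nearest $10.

Loan 1: at 8.04% the monthly rate is 0.0067000, so the payment is 17,000 × 0.0067000 / (1 − 1.0067000^−48) = $415.34.
Loan 2: at 10.30% the monthly rate is 0.0085833, so the payment is 17,000 × 0.0085833 / (1 − 1.0085833^−60) = $363.71.
Over 47 months: Loan 1 costs 47 × $415.34 + $400.00 = $19,920.98; Loan 2 costs 47 × $363.71 + $400.00 = $17,494.37.
Loan 2 is cheaper by $19,920.98 − $17,494.37 = $2,426.61.

Loan 2 by $2,430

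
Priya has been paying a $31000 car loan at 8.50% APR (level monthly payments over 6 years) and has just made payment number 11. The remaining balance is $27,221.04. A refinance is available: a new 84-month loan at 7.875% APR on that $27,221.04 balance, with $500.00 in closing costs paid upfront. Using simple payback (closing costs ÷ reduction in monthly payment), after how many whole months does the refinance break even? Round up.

Current payment = 31,000 × 8.5%/12 / (1 − (1+0.0070833)^−72) = $551.13.
Refinanced payment = 27,221.04 × 0.0065625 / (1 − (1+0.0065625)^−84) = $422.58.
Monthly savings = $551.13 − $422.58 = $128.55.
Break-even = $500.00 / $128.55 = 3.89 → 4 months.

4 months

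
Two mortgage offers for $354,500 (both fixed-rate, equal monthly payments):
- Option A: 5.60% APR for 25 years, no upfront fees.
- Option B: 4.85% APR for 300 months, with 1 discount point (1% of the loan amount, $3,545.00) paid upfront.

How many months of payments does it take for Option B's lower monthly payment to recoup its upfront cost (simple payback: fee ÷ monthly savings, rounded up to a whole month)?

Option A: monthly rate = 5.6%/12 = 0.0046667; payment = 354,500 × 0.0046667 / (1 − (1+0.0046667)^−300) = $2,198.16.
Option B: at 4.85% the monthly rate is 0.0040417, so the payment is 354,500 × 0.0040417 / (1 − 1.0040417^−300) = $2,041.51.
Monthly savings = $2,198.16 − $2,041.51 = $156.65.
Break-even = $3,545.00 / $156.65 = 22.63 → 23 months.

23 months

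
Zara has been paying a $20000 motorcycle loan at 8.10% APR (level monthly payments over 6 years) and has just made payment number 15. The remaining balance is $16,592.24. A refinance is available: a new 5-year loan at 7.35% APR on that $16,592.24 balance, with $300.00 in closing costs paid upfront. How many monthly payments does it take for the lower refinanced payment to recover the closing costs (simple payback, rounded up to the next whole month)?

15 months

Current payment = 20,000 × 8.1%/12 / (1 − (1+0.0067500)^−72) = $351.64.
Refinanced payment = 16,592.24 × 0.0061250 / (1 − (1+0.0061250)^−60) = $331.29.
Monthly savings = $351.64 − $331.29 = $20.35.
Break-even = $300.00 / $20.35 = 14.74 → 15 months.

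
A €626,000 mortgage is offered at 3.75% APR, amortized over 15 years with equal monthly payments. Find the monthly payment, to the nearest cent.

At 3.75% the monthly rate is 0.0031250, so the payment is 626,000 × 0.0031250 / (1 − 1.0031250^−180) = €4,552.41.

€4,552.41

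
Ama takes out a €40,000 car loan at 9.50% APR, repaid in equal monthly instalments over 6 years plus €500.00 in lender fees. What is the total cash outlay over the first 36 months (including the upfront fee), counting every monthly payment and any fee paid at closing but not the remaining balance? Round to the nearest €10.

€26,820

At 9.50% the monthly rate is 0.0079167, so the payment is 40,000 × 0.0079167 / (1 − 1.0079167^−72) = €730.99.
Total outlay = 36 × €730.99 + €500.00 = €26,815.64.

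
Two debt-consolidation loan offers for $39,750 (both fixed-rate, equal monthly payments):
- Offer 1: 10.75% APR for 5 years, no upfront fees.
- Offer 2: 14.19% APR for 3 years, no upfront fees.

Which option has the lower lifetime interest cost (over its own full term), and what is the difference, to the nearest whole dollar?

Offer 2 by $2,518

Offer 1: at 10.75% the monthly rate is 0.0089583, so the payment is 39,750 × 0.0089583 / (1 − 1.0089583^−60) = $859.31.
Total interest on Offer 1 = 60 × $859.31 − $39,750 = $11,808.60.
Offer 2: monthly rate = 14.19%/12 = 0.0118250; payment = 39,750 × 0.0118250 / (1 − (1+0.0118250)^−36) = $1,362.23.
Total interest on Offer 2 = 36 × $1,362.23 − $39,750 = $9,290.28.
Offer 2 is lower by $2,518.32.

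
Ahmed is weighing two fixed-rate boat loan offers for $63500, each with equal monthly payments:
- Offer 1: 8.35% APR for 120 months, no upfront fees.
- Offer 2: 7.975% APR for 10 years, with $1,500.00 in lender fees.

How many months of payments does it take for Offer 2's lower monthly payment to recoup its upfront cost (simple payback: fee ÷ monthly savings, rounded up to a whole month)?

119 months

Offer 1: monthly rate = 8.35%/12 = 0.0069583; payment = 63,500 × 0.0069583 / (1 − (1+0.0069583)^−120) = $782.22.
Offer 2: at 7.975% the monthly rate is 0.0066458, so the payment is 63,500 × 0.0066458 / (1 − 1.0066458^−120) = $769.59.
Monthly savings = $782.22 − $769.59 = $12.63.
Break-even = $1,500.00 / $12.63 = 118.76 → 119 months.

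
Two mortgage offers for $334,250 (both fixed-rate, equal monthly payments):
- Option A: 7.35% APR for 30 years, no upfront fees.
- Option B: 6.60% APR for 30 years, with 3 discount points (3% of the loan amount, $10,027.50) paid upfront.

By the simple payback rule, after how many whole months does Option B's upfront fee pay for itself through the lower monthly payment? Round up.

Option A: at 7.35% the monthly rate is 0.0061250, so the payment is 334,250 × 0.0061250 / (1 − 1.0061250^−360) = $2,302.89.
Option B: monthly rate = 6.6%/12 = 0.0055000; payment = 334,250 × 0.0055000 / (1 − (1+0.0055000)^−360) = $2,134.72.
Monthly savings = $2,302.89 − $2,134.72 = $168.17.
Break-even = $10,027.50 / $168.17 = 59.63 → 60 months.

60 months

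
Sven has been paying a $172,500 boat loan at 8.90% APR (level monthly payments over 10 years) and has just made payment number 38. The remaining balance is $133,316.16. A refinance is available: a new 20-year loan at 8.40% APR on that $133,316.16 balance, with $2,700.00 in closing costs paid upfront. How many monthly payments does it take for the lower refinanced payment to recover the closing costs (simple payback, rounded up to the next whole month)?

Current payment = 172,500 × 8.9%/12 / (1 − (1+0.0074167)^−120) = $2,175.83.
Refinanced payment = 133,316.16 × 0.0070000 / (1 − (1+0.0070000)^−240) = $1,148.52.
Monthly savings = $2,175.83 − $1,148.52 = $1,027.31.
Break-even = $2,700.00 / $1,027.31 = 2.63 → 3 months.

3 months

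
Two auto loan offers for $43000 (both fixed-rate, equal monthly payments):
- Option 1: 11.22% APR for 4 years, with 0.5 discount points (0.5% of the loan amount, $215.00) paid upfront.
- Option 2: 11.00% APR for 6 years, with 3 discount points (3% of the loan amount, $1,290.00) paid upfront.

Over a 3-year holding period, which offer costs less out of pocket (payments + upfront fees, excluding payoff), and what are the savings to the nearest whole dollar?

Option 1: monthly rate = 11.22%/12 = 0.0093500; payment = 43,000 × 0.0093500 / (1 − (1+0.0093500)^−48) = $1,115.96.
Option 2: monthly rate = 11%/12 = 0.0091667; payment = 43,000 × 0.0091667 / (1 − (1+0.0091667)^−72) = $818.47.
Over 36 months: Option 1 costs 36 × $1,115.96 + $215.00 = $40,389.56; Option 2 costs 36 × $818.47 + $1,290.00 = $30,754.92.
Option 2 is cheaper by $40,389.56 − $30,754.92 = $9,634.64.

Option 2 by $9,635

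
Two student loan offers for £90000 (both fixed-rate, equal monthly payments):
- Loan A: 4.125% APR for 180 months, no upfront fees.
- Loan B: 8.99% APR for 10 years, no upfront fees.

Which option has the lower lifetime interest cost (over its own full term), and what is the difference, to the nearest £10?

Loan A by £15,900

Loan A: monthly rate = 4.125%/12 = 0.0034375; payment = 90,000 × 0.0034375 / (1 − (1+0.0034375)^−180) = £671.37.
Total interest on Loan A = 180 × £671.37 − £90,000 = £30,846.60.
Loan B: at 8.99% the monthly rate is 0.0074917, so the payment is 90,000 × 0.0074917 / (1 − 1.0074917^−120) = £1,139.59.
Total interest on Loan B = 120 × £1,139.59 − £90,000 = £46,750.80.
Loan A is lower by £15,904.20.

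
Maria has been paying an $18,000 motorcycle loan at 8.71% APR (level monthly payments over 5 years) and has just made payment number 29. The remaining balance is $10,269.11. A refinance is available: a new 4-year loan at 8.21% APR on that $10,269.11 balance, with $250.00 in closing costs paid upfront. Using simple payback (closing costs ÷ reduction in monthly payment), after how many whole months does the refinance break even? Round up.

3 months

Current payment = 18,000 × 8.71%/12 / (1 − (1+0.0072583)^−60) = $371.12.
Refinanced payment = 10,269.11 × 0.0068417 / (1 − (1+0.0068417)^−48) = $251.71.
Monthly savings = $371.12 − $251.71 = $119.41.
Break-even = $250.00 / $119.41 = 2.09 → 3 months.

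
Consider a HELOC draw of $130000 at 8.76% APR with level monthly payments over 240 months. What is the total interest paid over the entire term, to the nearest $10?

At 8.76% the monthly rate is 0.0073000, so the payment is 130,000 × 0.0073000 / (1 − 1.0073000^−240) = $1,149.65.
Total paid = 240 × $1,149.65 = $275,916.00; interest = $275,916.00 − $130,000 = $145,916.00.

$145,920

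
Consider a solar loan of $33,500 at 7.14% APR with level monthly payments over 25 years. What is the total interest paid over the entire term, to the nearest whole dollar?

Monthly rate = 7.14%/12 = 0.0059500; payment = 33,500 × 0.0059500 / (1 − (1+0.0059500)^−300) = $239.77.
Total paid = 300 × $239.77 = $71,931.00; interest = $71,931.00 − $33,500 = $38,431.00.

$38,431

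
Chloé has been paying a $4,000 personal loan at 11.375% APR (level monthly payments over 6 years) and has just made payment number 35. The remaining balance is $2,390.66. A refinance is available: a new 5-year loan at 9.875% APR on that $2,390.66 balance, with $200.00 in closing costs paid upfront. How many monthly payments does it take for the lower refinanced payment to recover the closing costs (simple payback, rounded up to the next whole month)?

Current payment = 4,000 × 11.375%/12 / (1 − (1+0.0094792)^−72) = $76.91.
Refinanced payment = 2,390.66 × 0.0082292 / (1 − (1+0.0082292)^−60) = $50.65.
Monthly savings = $76.91 − $50.65 = $26.26.
Break-even = $200.00 / $26.26 = 7.62 → 8 months.

8 months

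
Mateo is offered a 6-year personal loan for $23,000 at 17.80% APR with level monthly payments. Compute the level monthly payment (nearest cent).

$521.98

At 17.80% the monthly rate is 0.0148333, so the payment is 23,000 × 0.0148333 / (1 − 1.0148333^−72) = $521.98.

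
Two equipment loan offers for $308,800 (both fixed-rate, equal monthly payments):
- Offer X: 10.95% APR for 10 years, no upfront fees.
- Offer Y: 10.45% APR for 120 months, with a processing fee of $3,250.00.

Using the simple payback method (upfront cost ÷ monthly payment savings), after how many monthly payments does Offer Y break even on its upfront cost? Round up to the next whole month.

Offer X: at 10.95% the monthly rate is 0.0091250, so the payment is 308,800 × 0.0091250 / (1 − 1.0091250^−120) = $4,244.99.
Offer Y: monthly rate = 10.45%/12 = 0.0087083; payment = 308,800 × 0.0087083 / (1 − (1+0.0087083)^−120) = $4,158.15.
Monthly savings = $4,244.99 − $4,158.15 = $86.84.
Break-even = $3,250.00 / $86.84 = 37.43 → 38 months.

38 months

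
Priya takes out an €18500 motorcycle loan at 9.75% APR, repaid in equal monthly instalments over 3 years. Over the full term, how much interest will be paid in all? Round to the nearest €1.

€2,912

Monthly rate = 9.75%/12 = 0.0081250; payment = 18,500 × 0.0081250 / (1 − (1+0.0081250)^−36) = €594.77.
Total paid = 36 × €594.77 = €21,411.72; interest = €21,411.72 − €18,500 = €2,911.72.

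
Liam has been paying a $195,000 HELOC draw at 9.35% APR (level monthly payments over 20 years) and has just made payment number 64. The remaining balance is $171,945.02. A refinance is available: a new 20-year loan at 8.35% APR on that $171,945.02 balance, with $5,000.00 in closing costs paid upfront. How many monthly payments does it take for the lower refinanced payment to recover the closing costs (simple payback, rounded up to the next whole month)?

Current payment = 195,000 × 9.35%/12 / (1 − (1+0.0077917)^−240) = $1,798.60.
Refinanced payment = 171,945.02 × 0.0069583 / (1 − (1+0.0069583)^−240) = $1,475.90.
Monthly savings = $1,798.60 − $1,475.90 = $322.70.
Break-even = $5,000.00 / $322.70 = 15.49 → 16 months.

16 months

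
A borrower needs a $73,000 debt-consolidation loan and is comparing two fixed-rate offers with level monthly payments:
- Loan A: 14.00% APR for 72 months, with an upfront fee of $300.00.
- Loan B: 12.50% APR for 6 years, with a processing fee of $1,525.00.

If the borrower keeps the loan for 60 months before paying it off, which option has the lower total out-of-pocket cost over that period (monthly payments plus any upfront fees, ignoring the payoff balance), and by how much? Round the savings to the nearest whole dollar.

Loan B by $2,255

Loan A: at 14.00% the monthly rate is 0.0116667, so the payment is 73,000 × 0.0116667 / (1 − 1.0116667^−72) = $1,504.22.
Loan B: monthly rate = 12.5%/12 = 0.0104167; payment = 73,000 × 0.0104167 / (1 − (1+0.0104167)^−72) = $1,446.22.
Over 60 months: Loan A costs 60 × $1,504.22 + $300.00 = $90,553.20; Loan B costs 60 × $1,446.22 + $1,525.00 = $88,298.20.
Loan B is cheaper by $90,553.20 − $88,298.20 = $2,255.00.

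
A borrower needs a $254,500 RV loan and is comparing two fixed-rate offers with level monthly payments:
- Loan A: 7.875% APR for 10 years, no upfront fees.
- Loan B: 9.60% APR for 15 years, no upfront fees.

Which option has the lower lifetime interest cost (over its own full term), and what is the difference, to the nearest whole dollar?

Loan A by $112,607

Loan A: monthly rate = 7.875%/12 = 0.0065625; payment = 254,500 × 0.0065625 / (1 − (1+0.0065625)^−120) = $3,071.00.
Total interest on Loan A = 120 × $3,071.00 − $254,500 = $114,020.00.
Loan B: at 9.60% the monthly rate is 0.0080000, so the payment is 254,500 × 0.0080000 / (1 − 1.0080000^−180) = $2,672.93.
Total interest on Loan B = 180 × $2,672.93 − $254,500 = $226,627.40.
Loan A is lower by $112,607.40.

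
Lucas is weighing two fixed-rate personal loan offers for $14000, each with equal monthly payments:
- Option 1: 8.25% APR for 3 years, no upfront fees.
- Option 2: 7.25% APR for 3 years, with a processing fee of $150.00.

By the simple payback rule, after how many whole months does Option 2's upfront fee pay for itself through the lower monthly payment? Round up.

24 months

Option 1: monthly rate = 8.25%/12 = 0.0068750; payment = 14,000 × 0.0068750 / (1 − (1+0.0068750)^−36) = $440.33.
Option 2: at 7.25% the monthly rate is 0.0060417, so the payment is 14,000 × 0.0060417 / (1 − 1.0060417^−36) = $433.88.
Monthly savings = $440.33 − $433.88 = $6.45.
Break-even = $150.00 / $6.45 = 23.26 → 24 months.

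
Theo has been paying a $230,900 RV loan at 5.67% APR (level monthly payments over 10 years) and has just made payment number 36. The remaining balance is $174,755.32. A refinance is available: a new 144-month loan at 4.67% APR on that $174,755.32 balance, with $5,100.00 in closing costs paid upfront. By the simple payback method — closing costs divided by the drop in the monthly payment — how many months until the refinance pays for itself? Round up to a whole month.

Current payment = 230,900 × 5.67%/12 / (1 − (1+0.0047250)^−120) = $2,525.37.
Refinanced payment = 174,755.32 × 0.0038917 / (1 − (1+0.0038917)^−144) = $1,587.52.
Monthly savings = $2,525.37 − $1,587.52 = $937.85.
Break-even = $5,100.00 / $937.85 = 5.44 → 6 months.

6 months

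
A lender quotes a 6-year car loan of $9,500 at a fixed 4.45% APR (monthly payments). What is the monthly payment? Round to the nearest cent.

At 4.45% the monthly rate is 0.0037083, so the payment is 9,500 × 0.0037083 / (1 − 1.0037083^−72) = $150.58.

$150.58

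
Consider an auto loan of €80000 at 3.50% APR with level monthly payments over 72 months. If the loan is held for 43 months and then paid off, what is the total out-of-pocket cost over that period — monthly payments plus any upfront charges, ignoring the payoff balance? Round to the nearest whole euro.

€53,039

At 3.50% the monthly rate is 0.0029167, so the payment is 80,000 × 0.0029167 / (1 − 1.0029167^−72) = €1,233.47.
Total outlay = 43 × €1,233.47 = €53,039.21.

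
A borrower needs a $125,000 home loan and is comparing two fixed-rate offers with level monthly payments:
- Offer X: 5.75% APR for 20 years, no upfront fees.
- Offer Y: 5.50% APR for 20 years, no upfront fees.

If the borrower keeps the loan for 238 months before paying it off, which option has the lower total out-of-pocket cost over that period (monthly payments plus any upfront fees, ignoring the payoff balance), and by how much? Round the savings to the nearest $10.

Offer X: monthly rate = 5.75%/12 = 0.0047917; payment = 125,000 × 0.0047917 / (1 − (1+0.0047917)^−240) = $877.60.
Offer Y: monthly rate = 5.5%/12 = 0.0045833; payment = 125,000 × 0.0045833 / (1 − (1+0.0045833)^−240) = $859.86.
Over 238 months: Offer X costs 238 × $877.60 = $208,868.80; Offer Y costs 238 × $859.86 = $204,646.68.
Offer Y is cheaper by $208,868.80 − $204,646.68 = $4,222.12.

Offer Y by $4,220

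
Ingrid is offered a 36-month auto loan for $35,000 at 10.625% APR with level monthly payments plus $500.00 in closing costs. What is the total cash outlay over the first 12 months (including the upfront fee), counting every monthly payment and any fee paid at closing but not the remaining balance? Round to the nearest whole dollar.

Monthly rate = 10.625%/12 = 0.0088542; payment = 35,000 × 0.0088542 / (1 − (1+0.0088542)^−36) = $1,139.65.
Total outlay = 12 × $1,139.65 + $500.00 = $14,175.80.

$14,176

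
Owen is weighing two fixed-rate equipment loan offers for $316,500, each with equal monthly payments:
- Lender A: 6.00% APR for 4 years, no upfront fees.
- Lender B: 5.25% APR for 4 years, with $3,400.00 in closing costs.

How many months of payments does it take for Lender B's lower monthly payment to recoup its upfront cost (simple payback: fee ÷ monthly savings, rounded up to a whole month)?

Lender A: at 6.00% the monthly rate is 0.0050000, so the payment is 316,500 × 0.0050000 / (1 − 1.0050000^−48) = $7,433.01.
Lender B: monthly rate = 5.25%/12 = 0.0043750; payment = 316,500 × 0.0043750 / (1 − (1+0.0043750)^−48) = $7,324.67.
Monthly savings = $7,433.01 − $7,324.67 = $108.34.
Break-even = $3,400.00 / $108.34 = 31.38 → 32 months.

32 months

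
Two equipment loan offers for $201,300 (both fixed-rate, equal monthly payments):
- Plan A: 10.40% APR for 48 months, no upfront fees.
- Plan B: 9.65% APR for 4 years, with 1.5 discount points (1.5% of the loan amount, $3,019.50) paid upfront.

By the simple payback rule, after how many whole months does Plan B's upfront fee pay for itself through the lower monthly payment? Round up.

Plan A: at 10.40% the monthly rate is 0.0086667, so the payment is 201,300 × 0.0086667 / (1 − 1.0086667^−48) = $5,144.24.
Plan B: monthly rate = 9.65%/12 = 0.0080417; payment = 201,300 × 0.0080417 / (1 − (1+0.0080417)^−48) = $5,071.72.
Monthly savings = $5,144.24 − $5,071.72 = $72.52.
Break-even = $3,019.50 / $72.52 = 41.64 → 42 months.

42 months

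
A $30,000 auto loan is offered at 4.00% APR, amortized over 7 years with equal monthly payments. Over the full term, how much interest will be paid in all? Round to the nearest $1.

$4,445

At 4.00% the monthly rate is 0.0033333, so the payment is 30,000 × 0.0033333 / (1 − 1.0033333^−84) = $410.06.
Total paid = 84 × $410.06 = $34,445.04; interest = $34,445.04 − $30,000 = $4,445.04.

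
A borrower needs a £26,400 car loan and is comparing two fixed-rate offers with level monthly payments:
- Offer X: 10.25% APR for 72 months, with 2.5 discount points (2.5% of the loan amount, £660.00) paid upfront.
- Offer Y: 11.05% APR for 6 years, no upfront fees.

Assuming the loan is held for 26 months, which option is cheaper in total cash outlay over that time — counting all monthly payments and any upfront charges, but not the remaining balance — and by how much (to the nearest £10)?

Offer X: monthly rate = 10.25%/12 = 0.0085417; payment = 26,400 × 0.0085417 / (1 − (1+0.0085417)^−72) = £492.42.
Offer Y: at 11.05% the monthly rate is 0.0092083, so the payment is 26,400 × 0.0092083 / (1 − 1.0092083^−72) = £503.18.
Over 26 months: Offer X costs 26 × £492.42 + £660.00 = £13,462.92; Offer Y costs 26 × £503.18 = £13,082.68.
Offer Y is cheaper by £13,462.92 − £13,082.68 = £380.24.

Offer Y by £380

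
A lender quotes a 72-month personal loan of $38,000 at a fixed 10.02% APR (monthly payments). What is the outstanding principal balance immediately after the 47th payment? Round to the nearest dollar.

$15,833

With monthly rate i = 10.02%/12 = 0.0083500, the balance after k of n payments is P · [(1+i)^n − (1+i)^k] / [(1+i)^n − 1].
(1+0.0083500)^72 = 1.81975864 and (1+0.0083500)^47 = 1.47819328, so the balance is 38,000 × (1.81975864 − 1.47819328) / (1.81975864 − 1) = $15,833.30.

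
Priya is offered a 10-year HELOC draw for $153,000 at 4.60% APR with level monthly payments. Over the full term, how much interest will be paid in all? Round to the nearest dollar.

$38,166

Monthly rate = 4.6%/12 = 0.0038333; payment = 153,000 × 0.0038333 / (1 − (1+0.0038333)^−120) = $1,593.05.
Total paid = 120 × $1,593.05 = $191,166.00; interest = $191,166.00 − $153,000 = $38,166.00.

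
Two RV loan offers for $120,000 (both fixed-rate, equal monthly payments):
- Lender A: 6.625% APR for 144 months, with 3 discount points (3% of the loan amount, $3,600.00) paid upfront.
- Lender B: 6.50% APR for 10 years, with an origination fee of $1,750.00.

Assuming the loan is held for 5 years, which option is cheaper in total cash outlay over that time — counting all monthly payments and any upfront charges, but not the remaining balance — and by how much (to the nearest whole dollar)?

Lender A: monthly rate = 6.625%/12 = 0.0055208; payment = 120,000 × 0.0055208 / (1 − (1+0.0055208)^−144) = $1,210.20.
Lender B: at 6.50% the monthly rate is 0.0054167, so the payment is 120,000 × 0.0054167 / (1 − 1.0054167^−120) = $1,362.58.
Over 60 months: Lender A costs 60 × $1,210.20 + $3,600.00 = $76,212.00; Lender B costs 60 × $1,362.58 + $1,750.00 = $83,504.80.
Lender A is cheaper by $83,504.80 − $76,212.00 = $7,292.80.

Lender A by $7,293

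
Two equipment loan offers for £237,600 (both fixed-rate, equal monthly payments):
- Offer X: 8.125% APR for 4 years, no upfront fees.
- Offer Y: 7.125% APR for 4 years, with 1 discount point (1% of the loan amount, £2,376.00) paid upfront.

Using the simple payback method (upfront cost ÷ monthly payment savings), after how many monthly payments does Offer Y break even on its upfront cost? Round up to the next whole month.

Offer X: monthly rate = 8.125%/12 = 0.0067708; payment = 237,600 × 0.0067708 / (1 − (1+0.0067708)^−48) = £5,814.46.
Offer Y: monthly rate = 7.125%/12 = 0.0059375; payment = 237,600 × 0.0059375 / (1 − (1+0.0059375)^−48) = £5,703.42.
Monthly savings = £5,814.46 − £5,703.42 = £111.04.
Break-even = £2,376.00 / £111.04 = 21.40 → 22 months.

22 months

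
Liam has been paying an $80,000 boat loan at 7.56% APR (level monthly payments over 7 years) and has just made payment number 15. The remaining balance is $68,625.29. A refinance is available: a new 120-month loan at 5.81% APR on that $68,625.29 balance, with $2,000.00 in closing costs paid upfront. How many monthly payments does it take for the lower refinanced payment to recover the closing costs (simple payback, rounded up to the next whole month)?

5 months

Current payment = 80,000 × 7.56%/12 / (1 − (1+0.0063000)^−84) = $1,229.43.
Refinanced payment = 68,625.29 × 0.0048417 / (1 − (1+0.0048417)^−120) = $755.35.
Monthly savings = $1,229.43 − $755.35 = $474.08.
Break-even = $2,000.00 / $474.08 = 4.22 → 5 months.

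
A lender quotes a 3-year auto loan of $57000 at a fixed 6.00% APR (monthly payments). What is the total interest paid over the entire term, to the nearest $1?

Monthly rate = 6%/12 = 0.0050000; payment = 57,000 × 0.0050000 / (1 − (1+0.0050000)^−36) = $1,734.05.
Total paid = 36 × $1,734.05 = $62,425.80; interest = $62,425.80 − $57,000 = $5,425.80.

$5,426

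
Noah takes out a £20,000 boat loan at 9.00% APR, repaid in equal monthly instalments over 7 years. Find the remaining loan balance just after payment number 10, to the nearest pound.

With monthly rate i = 9%/12 = 0.0075000, the balance after k of n payments is P · [(1+i)^n − (1+i)^k] / [(1+i)^n − 1].
(1+0.0075000)^84 = 1.87320196 and (1+0.0075000)^10 = 1.07758255, so the balance is 20,000 × (1.87320196 − 1.07758255) / (1.87320196 − 1) = £18,223.03.

£18,223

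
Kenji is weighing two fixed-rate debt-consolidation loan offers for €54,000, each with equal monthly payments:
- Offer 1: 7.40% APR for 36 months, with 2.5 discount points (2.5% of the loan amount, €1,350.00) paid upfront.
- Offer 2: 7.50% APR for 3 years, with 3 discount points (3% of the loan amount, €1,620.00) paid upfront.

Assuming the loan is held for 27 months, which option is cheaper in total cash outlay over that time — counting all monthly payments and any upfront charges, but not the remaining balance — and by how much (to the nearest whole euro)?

Offer 1: at 7.40% the monthly rate is 0.0061667, so the payment is 54,000 × 0.0061667 / (1 − 1.0061667^−36) = €1,677.26.
Offer 2: at 7.50% the monthly rate is 0.0062500, so the payment is 54,000 × 0.0062500 / (1 − 1.0062500^−36) = €1,679.74.
Over 27 months: Offer 1 costs 27 × €1,677.26 + €1,350.00 = €46,636.02; Offer 2 costs 27 × €1,679.74 + €1,620.00 = €46,972.98.
Offer 1 is cheaper by €46,972.98 − €46,636.02 = €336.96.

Offer 1 by €337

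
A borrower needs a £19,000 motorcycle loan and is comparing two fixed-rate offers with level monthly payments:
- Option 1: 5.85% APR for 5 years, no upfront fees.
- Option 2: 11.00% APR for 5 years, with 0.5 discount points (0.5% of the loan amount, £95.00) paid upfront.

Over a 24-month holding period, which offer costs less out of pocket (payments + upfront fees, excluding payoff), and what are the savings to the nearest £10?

Option 1 by £1,230

Option 1: monthly rate = 5.85%/12 = 0.0048750; payment = 19,000 × 0.0048750 / (1 − (1+0.0048750)^−60) = £366.00.
Option 2: at 11.00% the monthly rate is 0.0091667, so the payment is 19,000 × 0.0091667 / (1 − 1.0091667^−60) = £413.11.
Over 24 months: Option 1 costs 24 × £366.00 = £8,784.00; Option 2 costs 24 × £413.11 + £95.00 = £10,009.64.
Option 1 is cheaper by £10,009.64 − £8,784.00 = £1,225.64.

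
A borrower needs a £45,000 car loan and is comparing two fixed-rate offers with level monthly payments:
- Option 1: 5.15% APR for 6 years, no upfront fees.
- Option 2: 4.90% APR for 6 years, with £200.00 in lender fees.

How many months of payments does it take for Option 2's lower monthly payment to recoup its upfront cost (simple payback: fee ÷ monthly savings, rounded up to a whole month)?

39 months

Option 1: monthly rate = 5.15%/12 = 0.0042917; payment = 45,000 × 0.0042917 / (1 − (1+0.0042917)^−72) = £727.86.
Option 2: at 4.90% the monthly rate is 0.0040833, so the payment is 45,000 × 0.0040833 / (1 − 1.0040833^−72) = £722.64.
Monthly savings = £727.86 − £722.64 = £5.22.
Break-even = £200.00 / £5.22 = 38.31 → 39 months.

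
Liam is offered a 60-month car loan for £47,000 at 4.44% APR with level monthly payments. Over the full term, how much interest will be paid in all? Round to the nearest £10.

At 4.44% the monthly rate is 0.0037000, so the payment is 47,000 × 0.0037000 / (1 − 1.0037000^−60) = £874.94.
Total paid = 60 × £874.94 = £52,496.40; interest = £52,496.40 − £47,000 = £5,496.40.

£5,500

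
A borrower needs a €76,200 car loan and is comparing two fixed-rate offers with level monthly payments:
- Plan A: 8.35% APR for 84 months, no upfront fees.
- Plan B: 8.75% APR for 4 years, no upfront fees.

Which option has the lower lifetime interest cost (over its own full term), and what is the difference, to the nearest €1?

Plan A: monthly rate = 8.35%/12 = 0.0069583; payment = 76,200 × 0.0069583 / (1 − (1+0.0069583)^−84) = €1,201.00.
Total interest on Plan A = 84 × €1,201.00 − €76,200 = €24,684.00.
Plan B: at 8.75% the monthly rate is 0.0072917, so the payment is 76,200 × 0.0072917 / (1 − 1.0072917^−48) = €1,887.21.
Total interest on Plan B = 48 × €1,887.21 − €76,200 = €14,386.08.
Plan B is lower by €10,297.92.

Plan B by €10,298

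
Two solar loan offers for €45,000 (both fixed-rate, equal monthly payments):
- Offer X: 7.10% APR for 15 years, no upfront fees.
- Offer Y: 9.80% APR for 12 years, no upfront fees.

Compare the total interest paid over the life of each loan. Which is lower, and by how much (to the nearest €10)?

Offer X: at 7.10% the monthly rate is 0.0059167, so the payment is 45,000 × 0.0059167 / (1 − 1.0059167^−180) = €406.99.
Total interest on Offer X = 180 × €406.99 − €45,000 = €28,258.20.
Offer Y: monthly rate = 9.8%/12 = 0.0081667; payment = 45,000 × 0.0081667 / (1 − (1+0.0081667)^−144) = €532.60.
Total interest on Offer Y = 144 × €532.60 − €45,000 = €31,694.40.
Offer X is lower by €3,436.20.

Offer X by €3,440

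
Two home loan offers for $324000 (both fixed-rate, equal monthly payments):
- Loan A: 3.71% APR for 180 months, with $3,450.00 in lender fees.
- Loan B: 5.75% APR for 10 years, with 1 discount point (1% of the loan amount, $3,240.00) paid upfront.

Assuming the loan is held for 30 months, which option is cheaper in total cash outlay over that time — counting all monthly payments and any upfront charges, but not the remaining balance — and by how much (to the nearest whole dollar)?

Loan A: monthly rate = 3.71%/12 = 0.0030917; payment = 324,000 × 0.0030917 / (1 − (1+0.0030917)^−180) = $2,349.78.
Loan B: at 5.75% the monthly rate is 0.0047917, so the payment is 324,000 × 0.0047917 / (1 − 1.0047917^−120) = $3,556.52.
Over 30 months: Loan A costs 30 × $2,349.78 + $3,450.00 = $73,943.40; Loan B costs 30 × $3,556.52 + $3,240.00 = $109,935.60.
Loan A is cheaper by $109,935.60 − $73,943.40 = $35,992.20.

Loan A by $35,992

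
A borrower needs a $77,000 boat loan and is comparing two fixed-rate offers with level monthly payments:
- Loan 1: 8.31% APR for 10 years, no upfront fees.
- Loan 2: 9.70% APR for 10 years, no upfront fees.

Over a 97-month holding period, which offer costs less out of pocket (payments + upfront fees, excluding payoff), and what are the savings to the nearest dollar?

Loan 1: at 8.31% the monthly rate is 0.0069250, so the payment is 77,000 × 0.0069250 / (1 − 1.0069250^−120) = $946.88.
Loan 2: at 9.70% the monthly rate is 0.0080833, so the payment is 77,000 × 0.0080833 / (1 − 1.0080833^−120) = $1,004.81.
Over 97 months: Loan 1 costs 97 × $946.88 = $91,847.36; Loan 2 costs 97 × $1,004.81 = $97,466.57.
Loan 1 is cheaper by $97,466.57 − $91,847.36 = $5,619.21.

Loan 1 by $5,619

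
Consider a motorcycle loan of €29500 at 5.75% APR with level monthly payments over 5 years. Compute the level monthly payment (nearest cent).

At 5.75% the monthly rate is 0.0047917, so the payment is 29,500 × 0.0047917 / (1 − 1.0047917^−60) = €566.89.

€566.89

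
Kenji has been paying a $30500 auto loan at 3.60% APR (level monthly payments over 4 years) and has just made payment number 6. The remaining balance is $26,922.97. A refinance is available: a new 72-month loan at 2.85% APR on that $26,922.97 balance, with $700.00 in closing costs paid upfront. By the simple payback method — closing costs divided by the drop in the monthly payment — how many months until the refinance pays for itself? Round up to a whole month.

Current payment = 30,500 × 3.6%/12 / (1 − (1+0.0030000)^−48) = $683.22.
Refinanced payment = 26,922.97 × 0.0023750 / (1 − (1+0.0023750)^−72) = $407.25.
Monthly savings = $683.22 − $407.25 = $275.97.
Break-even = $700.00 / $275.97 = 2.54 → 3 months.

3 months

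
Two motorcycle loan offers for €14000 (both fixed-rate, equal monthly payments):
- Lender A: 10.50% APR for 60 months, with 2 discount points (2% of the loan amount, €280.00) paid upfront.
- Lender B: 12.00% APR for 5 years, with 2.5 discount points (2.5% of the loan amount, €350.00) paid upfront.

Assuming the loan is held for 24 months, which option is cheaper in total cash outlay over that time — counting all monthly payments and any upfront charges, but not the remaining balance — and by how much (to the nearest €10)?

Lender A: monthly rate = 10.5%/12 = 0.0087500; payment = 14,000 × 0.0087500 / (1 − (1+0.0087500)^−60) = €300.91.
Lender B: monthly rate = 12%/12 = 0.0100000; payment = 14,000 × 0.0100000 / (1 − (1+0.0100000)^−60) = €311.42.
Over 24 months: Lender A costs 24 × €300.91 + €280.00 = €7,501.84; Lender B costs 24 × €311.42 + €350.00 = €7,824.08.
Lender A is cheaper by €7,824.08 − €7,501.84 = €322.24.

Lender A by €320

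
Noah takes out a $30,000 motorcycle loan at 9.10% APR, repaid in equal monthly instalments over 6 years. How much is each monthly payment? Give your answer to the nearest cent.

$542.26

Monthly rate = 9.1%/12 = 0.0075833; payment = 30,000 × 0.0075833 / (1 − (1+0.0075833)^−72) = $542.26.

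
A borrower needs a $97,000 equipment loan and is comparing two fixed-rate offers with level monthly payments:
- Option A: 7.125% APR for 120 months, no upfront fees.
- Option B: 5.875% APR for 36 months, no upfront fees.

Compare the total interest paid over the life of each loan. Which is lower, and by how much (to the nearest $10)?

Option A: at 7.125% the monthly rate is 0.0059375, so the payment is 97,000 × 0.0059375 / (1 − 1.0059375^−120) = $1,132.51.
Total interest on Option A = 120 × $1,132.51 − $97,000 = $38,901.20.
Option B: at 5.875% the monthly rate is 0.0048958, so the payment is 97,000 × 0.0048958 / (1 − 1.0048958^−36) = $2,945.44.
Total interest on Option B = 36 × $2,945.44 − $97,000 = $9,035.84.
Option B is lower by $29,865.36.

Option B by $29,870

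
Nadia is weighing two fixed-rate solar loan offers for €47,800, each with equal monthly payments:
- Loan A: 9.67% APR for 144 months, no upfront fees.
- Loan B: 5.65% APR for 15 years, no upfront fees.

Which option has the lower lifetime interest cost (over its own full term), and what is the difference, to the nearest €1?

Loan B by €9,964

Loan A: at 9.67% the monthly rate is 0.0080583, so the payment is 47,800 × 0.0080583 / (1 − 1.0080583^−144) = €562.17.
Total interest on Loan A = 144 × €562.17 − €47,800 = €33,152.48.
Loan B: at 5.65% the monthly rate is 0.0047083, so the payment is 47,800 × 0.0047083 / (1 − 1.0047083^−180) = €394.38.
Total interest on Loan B = 180 × €394.38 − €47,800 = €23,188.40.
Loan B is lower by €9,964.08.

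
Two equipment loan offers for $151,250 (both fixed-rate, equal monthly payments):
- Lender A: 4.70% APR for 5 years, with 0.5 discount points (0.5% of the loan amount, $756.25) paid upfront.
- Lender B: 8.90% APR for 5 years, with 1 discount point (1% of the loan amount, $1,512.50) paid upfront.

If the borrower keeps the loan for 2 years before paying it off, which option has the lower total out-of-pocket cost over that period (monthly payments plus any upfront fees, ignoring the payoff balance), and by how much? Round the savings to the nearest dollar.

Lender A: monthly rate = 4.7%/12 = 0.0039167; payment = 151,250 × 0.0039167 / (1 − (1+0.0039167)^−60) = $2,833.53.
Lender B: monthly rate = 8.9%/12 = 0.0074167; payment = 151,250 × 0.0074167 / (1 − (1+0.0074167)^−60) = $3,132.37.
Over 24 months: Lender A costs 24 × $2,833.53 + $756.25 = $68,760.97; Lender B costs 24 × $3,132.37 + $1,512.50 = $76,689.38.
Lender A is cheaper by $76,689.38 − $68,760.97 = $7,928.41.

Lender A by $7,928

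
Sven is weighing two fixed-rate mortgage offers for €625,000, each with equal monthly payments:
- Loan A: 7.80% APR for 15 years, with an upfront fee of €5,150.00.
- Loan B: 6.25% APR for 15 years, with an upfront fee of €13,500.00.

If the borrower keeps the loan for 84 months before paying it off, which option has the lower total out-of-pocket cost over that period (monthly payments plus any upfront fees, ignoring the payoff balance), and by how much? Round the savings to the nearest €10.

Loan A: monthly rate = 7.8%/12 = 0.0065000; payment = 625,000 × 0.0065000 / (1 − (1+0.0065000)^−180) = €5,900.89.
Loan B: at 6.25% the monthly rate is 0.0052083, so the payment is 625,000 × 0.0052083 / (1 − 1.0052083^−180) = €5,358.89.
Over 84 months: Loan A costs 84 × €5,900.89 + €5,150.00 = €500,824.76; Loan B costs 84 × €5,358.89 + €13,500.00 = €463,646.76.
Loan B is cheaper by €500,824.76 − €463,646.76 = €37,178.00.

Loan B by €37,180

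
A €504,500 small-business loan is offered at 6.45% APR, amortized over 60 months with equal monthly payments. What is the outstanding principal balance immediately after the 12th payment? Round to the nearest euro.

€416,147

With monthly rate i = 6.45%/12 = 0.0053750, the balance after k of n payments is P · [(1+i)^n − (1+i)^k] / [(1+i)^n − 1].
(1+0.0053750)^60 = 1.37938311 and (1+0.0053750)^12 = 1.06644136, so the balance is 504,500 × (1.37938311 − 1.06644136) / (1.37938311 − 1) = €416,146.92.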